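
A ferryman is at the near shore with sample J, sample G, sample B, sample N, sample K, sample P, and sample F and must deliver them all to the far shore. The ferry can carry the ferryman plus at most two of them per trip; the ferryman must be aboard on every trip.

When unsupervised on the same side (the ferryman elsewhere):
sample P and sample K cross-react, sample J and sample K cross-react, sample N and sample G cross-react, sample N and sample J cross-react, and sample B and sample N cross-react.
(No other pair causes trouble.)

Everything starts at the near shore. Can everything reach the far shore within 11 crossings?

Yes — this plan uses 9 crossings (≤ 11):
1. Ferryman goes to the far shore with sample K and sample N.  [the near shore: sample B, sample F, sample G, sample J, sample P | the far shore: sample K, sample N]
2. Ferryman goes back to the near shore alone.  [the near shore: sample B, sample F, sample G, sample J, sample P | the far shore: sample K, sample N]
3. Ferryman goes to the far shore with sample G.  [the near shore: sample B, sample F, sample J, sample P | the far shore: sample G, sample K, sample N]
4. Ferryman goes back to the near shore with sample N.  [the near shore: sample B, sample F, sample J, sample N, sample P | the far shore: sample G, sample K]
5. Ferryman goes to the far shore with sample B and sample J.  [the near shore: sample F, sample N, sample P | the far shore: sample B, sample G, sample J, sample K]
6. Ferryman goes back to the near shore with sample K.  [the near shore: sample F, sample K, sample N, sample P | the far shore: sample B, sample G, sample J]
7. Ferryman goes to the far shore with sample F and sample P.  [the near shore: sample K, sample N | the far shore: sample B, sample F, sample G, sample J, sample P]
8. Ferryman goes back to the near shore alone.  [the near shore: sample K, sample N | the far shore: sample B, sample F, sample G, sample J, sample P]
9. Ferryman goes to the far shore with sample K and sample N.  [the near shore: — | the far shore: sample B, sample F, sample G, sample J, sample K, sample N, sample P]

Yes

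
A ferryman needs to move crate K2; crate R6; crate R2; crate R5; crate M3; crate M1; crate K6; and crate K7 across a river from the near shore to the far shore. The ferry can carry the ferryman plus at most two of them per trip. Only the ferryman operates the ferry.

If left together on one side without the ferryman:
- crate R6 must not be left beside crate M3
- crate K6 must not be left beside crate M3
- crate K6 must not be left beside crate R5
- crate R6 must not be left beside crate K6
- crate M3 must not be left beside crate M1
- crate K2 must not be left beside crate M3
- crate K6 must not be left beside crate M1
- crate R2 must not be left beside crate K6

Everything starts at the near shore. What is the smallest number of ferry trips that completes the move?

13

Counting alone: the ferryman can take at most 2 across per trip to the far shore, so moving all 8 needs at least 4 loaded trips out, with a return between consecutive ones — at least 7 crossings.
The safety rule pushes this higher. Following every safe sequence of crossings, the most of the 8 that can be at the far shore as the ferry arrives there on crossings 7, 9, 11 is 5, 6, 7 respectively — never all 8.
So no plan with fewer than 13 crossings exists, and this one achieves 13:
1. Ferryman goes to the far shore with crate K6 and crate M3.  [the near shore: crate K2, crate K7, crate M1, crate R2, crate R5, crate R6 | the far shore: crate K6, crate M3]
2. Ferryman goes back to the near shore with crate M3.  [the near shore: crate K2, crate K7, crate M1, crate M3, crate R2, crate R5, crate R6 | the far shore: crate K6]
3. Ferryman goes to the far shore with crate K2 and crate M3.  [the near shore: crate K7, crate M1, crate R2, crate R5, crate R6 | the far shore: crate K2, crate K6, crate M3]
4. Ferryman goes back to the near shore with crate M3.  [the near shore: crate K7, crate M1, crate M3, crate R2, crate R5, crate R6 | the far shore: crate K2, crate K6]
5. Ferryman goes to the far shore with crate M1 and crate R6.  [the near shore: crate K7, crate M3, crate R2, crate R5 | the far shore: crate K2, crate K6, crate M1, crate R6]
6. Ferryman goes back to the near shore with crate K6.  [the near shore: crate K6, crate K7, crate M3, crate R2, crate R5 | the far shore: crate K2, crate M1, crate R6]
7. Ferryman goes to the far shore with crate K6 and crate R2.  [the near shore: crate K7, crate M3, crate R5 | the far shore: crate K2, crate K6, crate M1, crate R2, crate R6]
8. Ferryman goes back to the near shore with crate K6.  [the near shore: crate K6, crate K7, crate M3, crate R5 | the far shore: crate K2, crate M1, crate R2, crate R6]
9. Ferryman goes to the far shore with crate M3 and crate R5.  [the near shore: crate K6, crate K7 | the far shore: crate K2, crate M1, crate M3, crate R2, crate R5, crate R6]
10. Ferryman goes back to the near shore with crate M3.  [the near shore: crate K6, crate K7, crate M3 | the far shore: crate K2, crate M1, crate R2, crate R5, crate R6]
11. Ferryman goes to the far shore with crate K7 and crate M3.  [the near shore: crate K6 | the far shore: crate K2, crate K7, crate M1, crate M3, crate R2, crate R5, crate R6]
12. Ferryman goes back to the near shore with crate M3.  [the near shore: crate K6, crate M3 | the far shore: crate K2, crate K7, crate M1, crate R2, crate R5, crate R6]
13. Ferryman goes to the far shore with crate K6 and crate M3.  [the near shore: — | the far shore: crate K2, crate K6, crate K7, crate M1, crate M3, crate R2, crate R5, crate R6]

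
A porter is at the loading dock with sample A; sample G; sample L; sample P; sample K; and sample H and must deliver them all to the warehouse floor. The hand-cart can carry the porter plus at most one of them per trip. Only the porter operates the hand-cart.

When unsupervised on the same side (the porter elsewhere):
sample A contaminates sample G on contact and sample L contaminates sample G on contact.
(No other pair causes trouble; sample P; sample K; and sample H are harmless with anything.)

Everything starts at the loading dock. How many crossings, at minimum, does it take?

13

Counting alone: the porter can take at most 1 across per trip to the warehouse floor, so moving all 6 needs at least 6 loaded trips out, with a return between consecutive ones — at least 11 crossings.
The safety rule pushes this higher. Following every safe sequence of crossings, the most of the 6 that can be at the warehouse floor as the hand-cart arrives there on crossing 11 is 5 — never all 6.
So no plan with fewer than 13 crossings exists, and this one achieves 13:
1. Porter goes to the warehouse floor with sample G.
2. Porter goes back to the loading dock alone.
3. Porter goes to the warehouse floor with sample A.
4. Porter goes back to the loading dock with sample G.
5. Porter goes to the warehouse floor with sample L.
6. Porter goes back to the loading dock alone.
7. Porter goes to the warehouse floor with sample P.
8. Porter goes back to the loading dock alone.
9. Porter goes to the warehouse floor with sample K.
10. Porter goes back to the loading dock alone.
11. Porter goes to the warehouse floor with sample H.
12. Porter goes back to the loading dock alone.
13. Porter goes to the warehouse floor with sample G.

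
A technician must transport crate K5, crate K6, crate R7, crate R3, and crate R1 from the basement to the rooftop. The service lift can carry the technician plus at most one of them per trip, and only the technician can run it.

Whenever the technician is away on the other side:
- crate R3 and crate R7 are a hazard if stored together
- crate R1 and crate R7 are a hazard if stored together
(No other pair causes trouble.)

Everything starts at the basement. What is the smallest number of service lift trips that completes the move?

11

Counting alone: the technician can take at most 1 across per trip to the rooftop, so moving all 5 needs at least 5 loaded trips out, with a return between consecutive ones — at least 9 crossings.
The safety rule pushes this higher. Following every safe sequence of crossings, the most of the 5 that can be at the rooftop as the service lift arrives there on crossing 9 is 4 — never all 5.
So no plan with fewer than 11 crossings exists, and this one achieves 11:
1. Technician goes to the rooftop with crate R7.  [the basement: crate K5, crate K6, crate R1, crate R3 | the rooftop: crate R7]
2. Technician goes back to the basement alone.  [the basement: crate K5, crate K6, crate R1, crate R3 | the rooftop: crate R7]
3. Technician goes to the rooftop with crate K5.  [the basement: crate K6, crate R1, crate R3 | the rooftop: crate K5, crate R7]
4. Technician goes back to the basement alone.  [the basement: crate K6, crate R1, crate R3 | the rooftop: crate K5, crate R7]
5. Technician goes to the rooftop with crate K6.  [the basement: crate R1, crate R3 | the rooftop: crate K5, crate K6, crate R7]
6. Technician goes back to the basement alone.  [the basement: crate R1, crate R3 | the rooftop: crate K5, crate K6, crate R7]
7. Technician goes to the rooftop with crate R3.  [the basement: crate R1 | the rooftop: crate K5, crate K6, crate R3, crate R7]
8. Technician goes back to the basement with crate R7.  [the basement: crate R1, crate R7 | the rooftop: crate K5, crate K6, crate R3]
9. Technician goes to the rooftop with crate R1.  [the basement: crate R7 | the rooftop: crate K5, crate K6, crate R1, crate R3]
10. Technician goes back to the basement alone.  [the basement: crate R7 | the rooftop: crate K5, crate K6, crate R1, crate R3]
11. Technician goes to the rooftop with crate R7.  [the basement: — | the rooftop: crate K5, crate K6, crate R1, crate R3, crate R7]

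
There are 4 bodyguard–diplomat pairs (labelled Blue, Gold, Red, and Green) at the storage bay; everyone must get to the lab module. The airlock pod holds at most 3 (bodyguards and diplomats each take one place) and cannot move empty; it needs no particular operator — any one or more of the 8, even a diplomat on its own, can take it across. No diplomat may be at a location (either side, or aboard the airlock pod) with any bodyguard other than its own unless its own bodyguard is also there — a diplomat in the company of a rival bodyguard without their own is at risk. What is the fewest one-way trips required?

Counting alone: each trip to the lab module takes at most 3 across and each return brings at least 1 back, so after t trips out (and t−1 returns) at most 3t − (t−1) of the 8 are across; that first reaches 8 at t = 4, so at least 7 crossings are needed.
The safety rule pushes this higher. Following every safe sequence of crossings, the most of the 8 that can be at the lab module as the airlock pod arrives there on crossing 7 is 7 — never all 8.
So no plan with fewer than 9 crossings exists, and this one achieves 9:
1. bodyguard Blue and diplomat Blue cross → the lab module.
2. bodyguard Blue crosses ← the storage bay.
3. bodyguard Blue, bodyguard Gold, and diplomat Gold cross → the lab module.
4. bodyguard Blue and diplomat Blue cross ← the storage bay.
5. bodyguard Blue, bodyguard Green, and bodyguard Red cross → the lab module.
6. diplomat Gold crosses ← the storage bay.
7. diplomat Blue and diplomat Gold cross → the lab module.
8. diplomat Blue crosses ← the storage bay.
9. diplomat Blue, diplomat Green, and diplomat Red cross → the lab module.

9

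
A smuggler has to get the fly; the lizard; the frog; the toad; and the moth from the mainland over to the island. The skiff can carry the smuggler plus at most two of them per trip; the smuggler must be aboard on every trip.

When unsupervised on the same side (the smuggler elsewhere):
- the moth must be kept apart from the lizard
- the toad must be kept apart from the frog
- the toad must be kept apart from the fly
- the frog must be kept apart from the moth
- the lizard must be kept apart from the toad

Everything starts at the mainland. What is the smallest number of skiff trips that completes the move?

Counting alone: the smuggler can take at most 2 across per trip to the island, so moving all 5 needs at least 3 loaded trips out, with a return between consecutive ones — at least 5 crossings.
The safety rule pushes this higher. Following every safe sequence of crossings, the most of the 5 that can be at the island as the skiff arrives there on crossing 5 is 4 — never all 5.
So no plan with fewer than 7 crossings exists, and this one achieves 7:
1. Smuggler goes to the island with the moth and the toad.  [the mainland: the fly, the frog, the lizard | the island: the moth, the toad]
2. Smuggler goes back to the mainland alone.  [the mainland: the fly, the frog, the lizard | the island: the moth, the toad]
3. Smuggler goes to the island with the fly.  [the mainland: the frog, the lizard | the island: the fly, the moth, the toad]
4. Smuggler goes back to the mainland with the toad.  [the mainland: the frog, the lizard, the toad | the island: the fly, the moth]
5. Smuggler goes to the island with the frog and the lizard.  [the mainland: the toad | the island: the fly, the frog, the lizard, the moth]
6. Smuggler goes back to the mainland with the moth.  [the mainland: the moth, the toad | the island: the fly, the frog, the lizard]
7. Smuggler goes to the island with the moth and the toad.  [the mainland: — | the island: the fly, the frog, the lizard, the moth, the toad]

7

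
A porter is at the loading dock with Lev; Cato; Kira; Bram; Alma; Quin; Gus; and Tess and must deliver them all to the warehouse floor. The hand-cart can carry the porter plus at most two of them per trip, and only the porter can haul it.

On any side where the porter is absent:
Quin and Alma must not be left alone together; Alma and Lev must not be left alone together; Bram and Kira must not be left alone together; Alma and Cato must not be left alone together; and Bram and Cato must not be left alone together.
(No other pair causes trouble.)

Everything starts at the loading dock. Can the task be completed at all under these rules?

Yes

1. Porter goes to the warehouse floor with Alma and Bram.  [the loading dock: Cato, Gus, Kira, Lev, Quin, Tess | the warehouse floor: Alma, Bram]
2. Porter goes back to the loading dock alone.  [the loading dock: Cato, Gus, Kira, Lev, Quin, Tess | the warehouse floor: Alma, Bram]
3. Porter goes to the warehouse floor with Cato and Lev.  [the loading dock: Gus, Kira, Quin, Tess | the warehouse floor: Alma, Bram, Cato, Lev]
4. Porter goes back to the loading dock with Alma and Bram.  [the loading dock: Alma, Bram, Gus, Kira, Quin, Tess | the warehouse floor: Cato, Lev]
5. Porter goes to the warehouse floor with Kira and Quin.  [the loading dock: Alma, Bram, Gus, Tess | the warehouse floor: Cato, Kira, Lev, Quin]
6. Porter goes back to the loading dock alone.  [the loading dock: Alma, Bram, Gus, Tess | the warehouse floor: Cato, Kira, Lev, Quin]
7. Porter goes to the warehouse floor with Gus and Tess.  [the loading dock: Alma, Bram | the warehouse floor: Cato, Gus, Kira, Lev, Quin, Tess]
8. Porter goes back to the loading dock alone.  [the loading dock: Alma, Bram | the warehouse floor: Cato, Gus, Kira, Lev, Quin, Tess]
9. Porter goes to the warehouse floor with Alma and Bram.  [the loading dock: — | the warehouse floor: Alma, Bram, Cato, Gus, Kira, Lev, Quin, Tess]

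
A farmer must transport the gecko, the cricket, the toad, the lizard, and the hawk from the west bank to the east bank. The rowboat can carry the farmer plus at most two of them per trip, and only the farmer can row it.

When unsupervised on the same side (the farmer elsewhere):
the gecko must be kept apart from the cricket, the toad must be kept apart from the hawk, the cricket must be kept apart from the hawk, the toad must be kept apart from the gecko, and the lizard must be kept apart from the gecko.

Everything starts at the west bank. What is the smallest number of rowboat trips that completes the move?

Counting alone: the farmer can take at most 2 across per trip to the east bank, so moving all 5 needs at least 3 loaded trips out, with a return between consecutive ones — at least 5 crossings.
The safety rule pushes this higher. Following every safe sequence of crossings, the most of the 5 that can be at the east bank as the rowboat arrives there on crossing 5 is 4 — never all 5.
So no plan with fewer than 7 crossings exists, and this one achieves 7:
1. Farmer goes to the east bank with the gecko and the hawk.  [the west bank: the cricket, the lizard, the toad | the east bank: the gecko, the hawk]
2. Farmer goes back to the west bank alone.  [the west bank: the cricket, the lizard, the toad | the east bank: the gecko, the hawk]
3. Farmer goes to the east bank with the cricket.  [the west bank: the lizard, the toad | the east bank: the cricket, the gecko, the hawk]
4. Farmer goes back to the west bank with the gecko and the hawk.  [the west bank: the gecko, the hawk, the lizard, the toad | the east bank: the cricket]
5. Farmer goes to the east bank with the lizard and the toad.  [the west bank: the gecko, the hawk | the east bank: the cricket, the lizard, the toad]
6. Farmer goes back to the west bank alone.  [the west bank: the gecko, the hawk | the east bank: the cricket, the lizard, the toad]
7. Farmer goes to the east bank with the gecko and the hawk.  [the west bank: — | the east bank: the cricket, the gecko, the hawk, the lizard, the toad]

7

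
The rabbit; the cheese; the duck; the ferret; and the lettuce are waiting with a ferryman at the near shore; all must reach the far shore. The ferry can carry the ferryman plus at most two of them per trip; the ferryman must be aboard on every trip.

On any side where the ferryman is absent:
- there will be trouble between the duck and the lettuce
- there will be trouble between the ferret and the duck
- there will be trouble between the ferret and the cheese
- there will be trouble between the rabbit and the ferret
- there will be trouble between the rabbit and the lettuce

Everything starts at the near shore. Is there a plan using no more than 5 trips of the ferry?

Counting alone: the ferryman can take at most 2 across per trip to the far shore, so moving all 5 needs at least 3 loaded trips out, with a return between consecutive ones — at least 5 crossings.
The safety rule pushes this higher. Following every safe sequence of crossings, the most of the 5 that can be at the far shore as the ferry arrives there on crossing 5 is 4 — never all 5.
So the move cannot be finished within 5 crossings. (The shortest complete plan takes 7:)
1. Ferryman goes to the far shore with the ferret and the lettuce.  [the near shore: the cheese, the duck, the rabbit | the far shore: the ferret, the lettuce]
2. Ferryman goes back to the near shore alone.  [the near shore: the cheese, the duck, the rabbit | the far shore: the ferret, the lettuce]
3. Ferryman goes to the far shore with the rabbit.  [the near shore: the cheese, the duck | the far shore: the ferret, the lettuce, the rabbit]
4. Ferryman goes back to the near shore with the ferret and the lettuce.  [the near shore: the cheese, the duck, the ferret, the lettuce | the far shore: the rabbit]
5. Ferryman goes to the far shore with the cheese and the duck.  [the near shore: the ferret, the lettuce | the far shore: the cheese, the duck, the rabbit]
6. Ferryman goes back to the near shore alone.  [the near shore: the ferret, the lettuce | the far shore: the cheese, the duck, the rabbit]
7. Ferryman goes to the far shore with the ferret and the lettuce.  [the near shore: — | the far shore: the cheese, the duck, the ferret, the lettuce, the rabbit]

No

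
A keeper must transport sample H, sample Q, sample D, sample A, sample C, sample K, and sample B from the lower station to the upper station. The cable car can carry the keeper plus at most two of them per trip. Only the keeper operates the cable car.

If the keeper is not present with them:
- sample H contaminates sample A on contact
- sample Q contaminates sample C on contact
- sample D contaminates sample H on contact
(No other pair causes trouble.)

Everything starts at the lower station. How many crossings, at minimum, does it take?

Counting alone: the keeper can take at most 2 across per trip to the upper station, so moving all 7 needs at least 4 loaded trips out, with a return between consecutive ones — at least 7 crossings.
The plan below uses exactly 7 crossings, so it is optimal:
1. Keeper goes to the upper station with sample H and sample Q.
2. Keeper goes back to the lower station alone.
3. Keeper goes to the upper station with sample A and sample D.
4. Keeper goes back to the lower station with sample H.
5. Keeper goes to the upper station with sample B and sample K.
6. Keeper goes back to the lower station alone.
7. Keeper goes to the upper station with sample C and sample H.

7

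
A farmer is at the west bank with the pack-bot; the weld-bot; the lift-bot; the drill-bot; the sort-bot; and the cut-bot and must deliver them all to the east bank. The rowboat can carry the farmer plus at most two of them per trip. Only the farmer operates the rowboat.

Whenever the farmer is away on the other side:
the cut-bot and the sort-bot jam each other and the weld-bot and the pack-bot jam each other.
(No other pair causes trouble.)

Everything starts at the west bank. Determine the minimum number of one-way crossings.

Counting alone: the farmer can take at most 2 across per trip to the east bank, so moving all 6 needs at least 3 loaded trips out, with a return between consecutive ones — at least 5 crossings.
The plan below uses exactly 5 crossings, so it is optimal:
1. Farmer goes to the east bank with the pack-bot and the sort-bot.
2. Farmer goes back to the west bank alone.
3. Farmer goes to the east bank with the drill-bot and the lift-bot.
4. Farmer goes back to the west bank alone.
5. Farmer goes to the east bank with the cut-bot and the weld-bot.

5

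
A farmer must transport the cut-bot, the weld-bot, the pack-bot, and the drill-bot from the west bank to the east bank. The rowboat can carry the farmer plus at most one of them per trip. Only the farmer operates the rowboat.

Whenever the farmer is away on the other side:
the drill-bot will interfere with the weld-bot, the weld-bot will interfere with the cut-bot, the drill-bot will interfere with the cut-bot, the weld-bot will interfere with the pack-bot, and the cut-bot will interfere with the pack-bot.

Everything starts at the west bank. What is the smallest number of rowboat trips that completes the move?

impossible

Whatever the first load, the items left behind include a forbidden pair without the farmer. No opening move is safe, so no plan exists.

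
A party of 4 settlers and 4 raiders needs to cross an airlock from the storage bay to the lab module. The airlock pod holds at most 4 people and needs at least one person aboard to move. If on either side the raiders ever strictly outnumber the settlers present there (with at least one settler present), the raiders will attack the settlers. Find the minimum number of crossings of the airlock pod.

Counting alone: each trip to the lab module takes at most 4 across and each return brings at least 1 back, so after t trips out (and t−1 returns) at most 4t − (t−1) of the 8 are across; that first reaches 8 at t = 3, so at least 5 crossings are needed.
The plan below uses exactly 5 crossings, so it is optimal:
1. 2 raiders → the lab module.  (the storage bay: 4S 2R; the lab module: 0S 2R)
2. 1 raider ← the storage bay.  (the storage bay: 4S 3R; the lab module: 0S 1R)
3. 4 settlers → the lab module.  (the storage bay: 0S 3R; the lab module: 4S 1R)
4. 1 raider ← the storage bay.  (the storage bay: 0S 4R; the lab module: 4S 0R)
5. 4 raiders → the lab module.  (the storage bay: 0S 0R; the lab module: 4S 4R)

5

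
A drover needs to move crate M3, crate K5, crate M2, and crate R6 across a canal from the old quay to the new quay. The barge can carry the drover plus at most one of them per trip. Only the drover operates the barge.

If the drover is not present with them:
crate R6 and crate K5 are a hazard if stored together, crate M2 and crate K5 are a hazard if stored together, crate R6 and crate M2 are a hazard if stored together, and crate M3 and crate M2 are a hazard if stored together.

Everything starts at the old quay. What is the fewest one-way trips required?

Whatever the first load, the items left behind include a forbidden pair without the drover. No opening move is safe, so no plan exists.

impossible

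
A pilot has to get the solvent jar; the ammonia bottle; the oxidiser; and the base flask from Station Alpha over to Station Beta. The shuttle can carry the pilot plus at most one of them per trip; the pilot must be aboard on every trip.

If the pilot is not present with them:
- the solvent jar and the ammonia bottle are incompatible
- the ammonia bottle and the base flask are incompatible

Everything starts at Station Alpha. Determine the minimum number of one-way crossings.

Counting alone: the pilot can take at most 1 across per trip to Station Beta, so moving all 4 needs at least 4 loaded trips out, with a return between consecutive ones — at least 7 crossings.
The safety rule pushes this higher. Following every safe sequence of crossings, the most of the 4 that can be at Station Beta as the shuttle arrives there on crossing 7 is 3 — never all 4.
So no plan with fewer than 9 crossings exists, and this one achieves 9:
1. Pilot goes to Station Beta with the ammonia bottle.
2. Pilot goes back to Station Alpha alone.
3. Pilot goes to Station Beta with the solvent jar.
4. Pilot goes back to Station Alpha with the ammonia bottle.
5. Pilot goes to Station Beta with the base flask.
6. Pilot goes back to Station Alpha alone.
7. Pilot goes to Station Beta with the oxidiser.
8. Pilot goes back to Station Alpha alone.
9. Pilot goes to Station Beta with the ammonia bottle.

9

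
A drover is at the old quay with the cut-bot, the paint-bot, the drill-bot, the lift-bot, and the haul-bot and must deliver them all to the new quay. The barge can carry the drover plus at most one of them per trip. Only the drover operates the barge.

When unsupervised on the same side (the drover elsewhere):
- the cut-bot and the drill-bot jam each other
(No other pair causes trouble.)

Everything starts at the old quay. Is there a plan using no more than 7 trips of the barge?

No

Counting alone: the drover can take at most 1 across per trip to the new quay, so moving all 5 needs at least 5 loaded trips out, with a return between consecutive ones — at least 9 crossings.
Since 7 < 9, 7 crossings cannot be enough. (The shortest complete plan in fact takes 9:)
1. Drover goes to the new quay with the cut-bot.  [the old quay: the drill-bot, the haul-bot, the lift-bot, the paint-bot | the new quay: the cut-bot]
2. Drover goes back to the old quay alone.  [the old quay: the drill-bot, the haul-bot, the lift-bot, the paint-bot | the new quay: the cut-bot]
3. Drover goes to the new quay with the paint-bot.  [the old quay: the drill-bot, the haul-bot, the lift-bot | the new quay: the cut-bot, the paint-bot]
4. Drover goes back to the old quay alone.  [the old quay: the drill-bot, the haul-bot, the lift-bot | the new quay: the cut-bot, the paint-bot]
5. Drover goes to the new quay with the lift-bot.  [the old quay: the drill-bot, the haul-bot | the new quay: the cut-bot, the lift-bot, the paint-bot]
6. Drover goes back to the old quay alone.  [the old quay: the drill-bot, the haul-bot | the new quay: the cut-bot, the lift-bot, the paint-bot]
7. Drover goes to the new quay with the haul-bot.  [the old quay: the drill-bot | the new quay: the cut-bot, the haul-bot, the lift-bot, the paint-bot]
8. Drover goes back to the old quay alone.  [the old quay: the drill-bot | the new quay: the cut-bot, the haul-bot, the lift-bot, the paint-bot]
9. Drover goes to the new quay with the drill-bot.  [the old quay: — | the new quay: the cut-bot, the drill-bot, the haul-bot, the lift-bot, the paint-bot]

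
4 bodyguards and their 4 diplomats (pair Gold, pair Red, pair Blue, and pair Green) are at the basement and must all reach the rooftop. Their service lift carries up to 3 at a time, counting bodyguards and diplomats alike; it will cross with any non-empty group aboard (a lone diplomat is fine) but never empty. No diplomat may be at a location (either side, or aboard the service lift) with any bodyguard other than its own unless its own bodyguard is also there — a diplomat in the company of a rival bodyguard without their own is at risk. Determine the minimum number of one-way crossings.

9

Counting alone: each trip to the rooftop takes at most 3 across and each return brings at least 1 back, so after t trips out (and t−1 returns) at most 3t − (t−1) of the 8 are across; that first reaches 8 at t = 4, so at least 7 crossings are needed.
The safety rule pushes this higher. Following every safe sequence of crossings, the most of the 8 that can be at the rooftop as the service lift arrives there on crossing 7 is 7 — never all 8.
So no plan with fewer than 9 crossings exists, and this one achieves 9:
1. bodyguard Gold and diplomat Gold cross → the rooftop.
2. bodyguard Gold crosses ← the basement.
3. bodyguard Gold, bodyguard Red, and diplomat Red cross → the rooftop.
4. bodyguard Gold and diplomat Gold cross ← the basement.
5. bodyguard Blue, bodyguard Gold, and bodyguard Green cross → the rooftop.
6. diplomat Red crosses ← the basement.
7. diplomat Gold and diplomat Red cross → the rooftop.
8. diplomat Gold crosses ← the basement.
9. diplomat Blue, diplomat Gold, and diplomat Green cross → the rooftop.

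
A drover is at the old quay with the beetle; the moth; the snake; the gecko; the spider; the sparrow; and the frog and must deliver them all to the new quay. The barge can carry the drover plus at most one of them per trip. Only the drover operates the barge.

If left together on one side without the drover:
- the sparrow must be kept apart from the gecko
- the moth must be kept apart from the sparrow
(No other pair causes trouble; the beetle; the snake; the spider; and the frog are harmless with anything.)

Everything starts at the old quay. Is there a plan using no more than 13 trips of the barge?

Counting alone: the drover can take at most 1 across per trip to the new quay, so moving all 7 needs at least 7 loaded trips out, with a return between consecutive ones — at least 13 crossings.
The safety rule pushes this higher. Following every safe sequence of crossings, the most of the 7 that can be at the new quay as the barge arrives there on crossing 13 is 6 — never all 7.
So the move cannot be finished within 13 crossings. (The shortest complete plan takes 15:)
1. Drover goes to the new quay with the sparrow.
2. Drover goes back to the old quay alone.
3. Drover goes to the new quay with the beetle.
4. Drover goes back to the old quay alone.
5. Drover goes to the new quay with the moth.
6. Drover goes back to the old quay with the sparrow.
7. Drover goes to the new quay with the gecko.
8. Drover goes back to the old quay alone.
9. Drover goes to the new quay with the snake.
10. Drover goes back to the old quay alone.
11. Drover goes to the new quay with the spider.
12. Drover goes back to the old quay alone.
13. Drover goes to the new quay with the frog.
14. Drover goes back to the old quay alone.
15. Drover goes to the new quay with the sparrow.

No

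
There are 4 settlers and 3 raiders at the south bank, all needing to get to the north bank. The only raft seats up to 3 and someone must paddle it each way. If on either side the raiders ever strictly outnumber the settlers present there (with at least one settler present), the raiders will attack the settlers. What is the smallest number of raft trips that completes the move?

Counting alone: each trip to the north bank takes at most 3 across and each return brings at least 1 back, so after t trips out (and t−1 returns) at most 3t − (t−1) of the 7 are across; that first reaches 7 at t = 3, so at least 5 crossings are needed.
The plan below uses exactly 5 crossings, so it is optimal:
1. 3 raiders → the north bank.  (the south bank: 4S 0R; the north bank: 0S 3R)
2. 1 raider ← the south bank.  (the south bank: 4S 1R; the north bank: 0S 2R)
3. 3 settlers → the north bank.  (the south bank: 1S 1R; the north bank: 3S 2R)
4. 1 settler ← the south bank.  (the south bank: 2S 1R; the north bank: 2S 2R)
5. 2 settlers and 1 raider → the north bank.  (the south bank: 0S 0R; the north bank: 4S 3R)

5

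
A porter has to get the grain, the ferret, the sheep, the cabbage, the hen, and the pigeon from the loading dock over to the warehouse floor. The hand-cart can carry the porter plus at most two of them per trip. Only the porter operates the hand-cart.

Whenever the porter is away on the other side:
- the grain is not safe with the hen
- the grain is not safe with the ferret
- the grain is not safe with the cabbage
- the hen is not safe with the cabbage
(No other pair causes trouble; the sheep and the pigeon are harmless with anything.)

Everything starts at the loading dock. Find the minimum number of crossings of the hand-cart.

9

Counting alone: the porter can take at most 2 across per trip to the warehouse floor, so moving all 6 needs at least 3 loaded trips out, with a return between consecutive ones — at least 5 crossings.
The safety rule pushes this higher. Following every safe sequence of crossings, the most of the 6 that can be at the warehouse floor as the hand-cart arrives there on crossings 5, 7 is 4, 5 respectively — never all 6.
So no plan with fewer than 9 crossings exists, and this one achieves 9:
1. Porter goes to the warehouse floor with the cabbage and the grain.
2. Porter goes back to the loading dock with the grain.
3. Porter goes to the warehouse floor with the ferret and the grain.
4. Porter goes back to the loading dock with the grain.
5. Porter goes to the warehouse floor with the grain and the sheep.
6. Porter goes back to the loading dock with the grain.
7. Porter goes to the warehouse floor with the grain and the pigeon.
8. Porter goes back to the loading dock with the grain.
9. Porter goes to the warehouse floor with the grain and the hen.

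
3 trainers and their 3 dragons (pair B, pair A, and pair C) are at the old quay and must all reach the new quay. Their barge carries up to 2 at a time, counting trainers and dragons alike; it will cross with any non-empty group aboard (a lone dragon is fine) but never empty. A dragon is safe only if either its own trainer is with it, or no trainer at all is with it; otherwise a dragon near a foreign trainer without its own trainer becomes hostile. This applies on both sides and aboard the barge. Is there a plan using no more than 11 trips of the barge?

Yes — this plan uses 11 crossings (≤ 11):
1. dragon B and trainer B cross → the new quay.
2. trainer B crosses ← the old quay.
3. dragon A and dragon C cross → the new quay.
4. dragon B crosses ← the old quay.
5. trainer A and trainer C cross → the new quay.
6. dragon A and trainer A cross ← the old quay.
7. trainer A and trainer B cross → the new quay.
8. dragon C crosses ← the old quay.
9. dragon A and dragon B cross → the new quay.
10. trainer C crosses ← the old quay.
11. dragon C and trainer C cross → the new quay.

Yes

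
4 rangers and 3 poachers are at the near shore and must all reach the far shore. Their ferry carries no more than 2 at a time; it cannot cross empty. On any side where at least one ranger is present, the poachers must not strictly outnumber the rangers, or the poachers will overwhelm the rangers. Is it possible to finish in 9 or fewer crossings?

No

Counting alone: each trip to the far shore takes at most 2 across and each return brings at least 1 back, so after t trips out (and t−1 returns) at most 2t − (t−1) of the 7 are across; that first reaches 7 at t = 6, so at least 11 crossings are needed.
Since 9 < 11, 9 crossings cannot be enough. (The shortest complete plan in fact takes 11:)
1. 2 poachers → the far shore.  (the near shore: 4R 1P; the far shore: 0R 2P)
2. 1 poacher ← the near shore.  (the near shore: 4R 2P; the far shore: 0R 1P)
3. 2 poachers → the far shore.  (the near shore: 4R 0P; the far shore: 0R 3P)
4. 1 poacher ← the near shore.  (the near shore: 4R 1P; the far shore: 0R 2P)
5. 2 rangers → the far shore.  (the near shore: 2R 1P; the far shore: 2R 2P)
6. 1 poacher ← the near shore.  (the near shore: 2R 2P; the far shore: 2R 1P)
7. 1 ranger and 1 poacher → the far shore.  (the near shore: 1R 1P; the far shore: 3R 2P)
8. 1 ranger ← the near shore.  (the near shore: 2R 1P; the far shore: 2R 2P)
9. 1 ranger and 1 poacher → the far shore.  (the near shore: 1R 0P; the far shore: 3R 3P)
10. 1 poacher ← the near shore.  (the near shore: 1R 1P; the far shore: 3R 2P)
11. 1 ranger and 1 poacher → the far shore.  (the near shore: 0R 0P; the far shore: 4R 3P)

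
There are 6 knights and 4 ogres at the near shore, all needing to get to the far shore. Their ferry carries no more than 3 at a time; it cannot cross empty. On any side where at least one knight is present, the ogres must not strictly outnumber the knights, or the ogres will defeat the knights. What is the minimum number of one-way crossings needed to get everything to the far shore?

Counting alone: each trip to the far shore takes at most 3 across and each return brings at least 1 back, so after t trips out (and t−1 returns) at most 3t − (t−1) of the 10 are across; that first reaches 10 at t = 5, so at least 9 crossings are needed.
The plan below uses exactly 9 crossings, so it is optimal:
1. 2 ogres → the far shore.  (the near shore: 6K 2O; the far shore: 0K 2O)
2. 1 ogre ← the near shore.  (the near shore: 6K 3O; the far shore: 0K 1O)
3. 3 ogres → the far shore.  (the near shore: 6K 0O; the far shore: 0K 4O)
4. 1 ogre ← the near shore.  (the near shore: 6K 1O; the far shore: 0K 3O)
5. 3 knights → the far shore.  (the near shore: 3K 1O; the far shore: 3K 3O)
6. 1 ogre ← the near shore.  (the near shore: 3K 2O; the far shore: 3K 2O)
7. 1 knight and 2 ogres → the far shore.  (the near shore: 2K 0O; the far shore: 4K 4O)
8. 1 ogre ← the near shore.  (the near shore: 2K 1O; the far shore: 4K 3O)
9. 2 knights and 1 ogre → the far shore.  (the near shore: 0K 0O; the far shore: 6K 4O)

9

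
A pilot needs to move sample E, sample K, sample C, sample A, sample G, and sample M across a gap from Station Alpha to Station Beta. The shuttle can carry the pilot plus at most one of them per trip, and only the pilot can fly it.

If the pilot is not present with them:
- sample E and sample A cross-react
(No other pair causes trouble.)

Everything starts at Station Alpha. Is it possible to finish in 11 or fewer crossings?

Yes — this plan uses 11 crossings (≤ 11):
1. Pilot goes to Station Beta with sample E.  [Station Alpha: sample A, sample C, sample G, sample K, sample M | Station Beta: sample E]
2. Pilot goes back to Station Alpha alone.  [Station Alpha: sample A, sample C, sample G, sample K, sample M | Station Beta: sample E]
3. Pilot goes to Station Beta with sample K.  [Station Alpha: sample A, sample C, sample G, sample M | Station Beta: sample E, sample K]
4. Pilot goes back to Station Alpha alone.  [Station Alpha: sample A, sample C, sample G, sample M | Station Beta: sample E, sample K]
5. Pilot goes to Station Beta with sample C.  [Station Alpha: sample A, sample G, sample M | Station Beta: sample C, sample E, sample K]
6. Pilot goes back to Station Alpha alone.  [Station Alpha: sample A, sample G, sample M | Station Beta: sample C, sample E, sample K]
7. Pilot goes to Station Beta with sample G.  [Station Alpha: sample A, sample M | Station Beta: sample C, sample E, sample G, sample K]
8. Pilot goes back to Station Alpha alone.  [Station Alpha: sample A, sample M | Station Beta: sample C, sample E, sample G, sample K]
9. Pilot goes to Station Beta with sample M.  [Station Alpha: sample A | Station Beta: sample C, sample E, sample G, sample K, sample M]
10. Pilot goes back to Station Alpha alone.  [Station Alpha: sample A | Station Beta: sample C, sample E, sample G, sample K, sample M]
11. Pilot goes to Station Beta with sample A.  [Station Alpha: — | Station Beta: sample A, sample C, sample E, sample G, sample K, sample M]

Yes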